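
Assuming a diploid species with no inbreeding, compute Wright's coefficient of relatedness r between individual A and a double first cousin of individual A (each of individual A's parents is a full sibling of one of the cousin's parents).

Each parent–offspring link contributes a factor of 1/2, and independent paths through distinct common ancestors add.
Double first cousins share both grandparent pairs — four paths of length 4: r = 4·(1/2)^4 = 1/4.

0.25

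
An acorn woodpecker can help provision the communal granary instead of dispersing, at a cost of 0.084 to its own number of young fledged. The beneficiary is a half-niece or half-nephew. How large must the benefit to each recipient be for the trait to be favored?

0.672

r to a half-niece or half-nephew = 0.125 (half-aunt/uncle↔niece/nephew: one path of length 3: r = (1/2)^3 = 1/8).
Hamilton's rule with n recipients of equal r: n·r·B > C, so B > C/(n·r) = 0.084/(1·0.125) = 0.672.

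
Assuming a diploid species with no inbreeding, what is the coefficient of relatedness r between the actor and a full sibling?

Each parent–offspring link contributes a factor of 1/2, and independent paths through distinct common ancestors add.
Full sibs share both parents — two paths of length 2: r = 2·(1/2)^2 = 1/2.

0.5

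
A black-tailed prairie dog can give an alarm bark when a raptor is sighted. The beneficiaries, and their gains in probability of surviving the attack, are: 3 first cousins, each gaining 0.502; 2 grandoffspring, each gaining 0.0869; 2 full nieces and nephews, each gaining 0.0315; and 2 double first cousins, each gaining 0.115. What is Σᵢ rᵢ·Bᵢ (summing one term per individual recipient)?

0.30495

r to a first cousin = 1/8 (first cousins share one grandparent pair — two paths of length 4: r = 2·(1/2)^4 = 1/8).
r to a grandoffspring = 0.25 (two parent–offspring links: r = (1/2)^2 = 1/4).
r to a full niece or nephew = 0.25 (full aunt/uncle↔niece/nephew: two paths of length 3 through the shared grandparent pair: r = 2·(1/2)^3 = 1/4).
r to a double first cousin = 0.25 (double first cousins share both grandparent pairs — four paths of length 4: r = 4·(1/2)^4 = 1/4).
Summing one r·B term per recipient: 3·0.125·0.502 + 2·0.25·0.0869 + 2·0.25·0.0315 + 2·0.25·0.115 = 0.30495.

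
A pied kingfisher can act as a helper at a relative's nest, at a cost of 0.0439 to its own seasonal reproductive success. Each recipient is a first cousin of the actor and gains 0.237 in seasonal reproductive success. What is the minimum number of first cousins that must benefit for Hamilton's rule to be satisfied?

r to a first cousin = 0.125 (first cousins share one grandparent pair — two paths of length 4: r = 2·(1/2)^4 = 1/8).
Hamilton's rule: n·r·B > C  ⇒  n > C/(r·B) = 0.0439/(0.125·0.237) = 1.482.
The smallest integer exceeding 1.482 is 2.

2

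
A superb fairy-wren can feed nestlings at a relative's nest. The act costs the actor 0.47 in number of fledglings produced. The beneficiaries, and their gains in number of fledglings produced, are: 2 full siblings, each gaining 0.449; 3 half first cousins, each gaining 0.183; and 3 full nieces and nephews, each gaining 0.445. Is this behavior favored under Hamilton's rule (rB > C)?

Hamilton's rule: the trait is favored when the sum of r·B over every recipient exceeds the actor's cost C.
r to a full sibling = 1/2 (full sibs share both parents — two paths of length 2: r = 2·(1/2)^2 = 1/2).
r to a half first cousin = 1/16 (half first cousins share one grandparent — one path of length 4: r = (1/2)^4 = 1/16).
r to a full niece or nephew = 0.25 (full aunt/uncle↔niece/nephew: two paths of length 3 through the shared grandparent pair: r = 2·(1/2)^3 = 1/4).
Summing one r·B term per recipient: 2·0.5·0.449 + 3·0.0625·0.183 + 3·0.25·0.445 = 0.8170625.
0.8170625 > 0.47: the indirect benefit exceeds the cost.

Yes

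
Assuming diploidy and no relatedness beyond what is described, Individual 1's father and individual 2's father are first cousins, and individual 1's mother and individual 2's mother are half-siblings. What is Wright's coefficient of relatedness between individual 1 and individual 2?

0.09375

Relatedness sums over independent paths through distinct common ancestors.
Individual 1 and individual 2 are related in two ways: second cousins through their fathers (r = 1/32) and half first cousins through their mothers (r = 1/16).
r = 1/32 + 1/16 = 3/32 = 0.09375.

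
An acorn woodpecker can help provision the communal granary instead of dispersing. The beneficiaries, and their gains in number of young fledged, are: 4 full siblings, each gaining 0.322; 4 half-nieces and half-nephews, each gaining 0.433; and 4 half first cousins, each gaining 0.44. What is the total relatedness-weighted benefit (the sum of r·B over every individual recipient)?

0.9705

r to a full sibling = 0.5 (full sibs share both parents — two paths of length 2: r = 2·(1/2)^2 = 1/2).
r to a half-niece or half-nephew = 0.125 (half-aunt/uncle↔niece/nephew: one path of length 3: r = (1/2)^3 = 1/8).
r to a half first cousin = 1/16 (half first cousins share one grandparent — one path of length 4: r = (1/2)^4 = 1/16).
Summing one r·B term per recipient: 4·0.5·0.322 + 4·0.125·0.433 + 4·0.0625·0.44 = 0.9705.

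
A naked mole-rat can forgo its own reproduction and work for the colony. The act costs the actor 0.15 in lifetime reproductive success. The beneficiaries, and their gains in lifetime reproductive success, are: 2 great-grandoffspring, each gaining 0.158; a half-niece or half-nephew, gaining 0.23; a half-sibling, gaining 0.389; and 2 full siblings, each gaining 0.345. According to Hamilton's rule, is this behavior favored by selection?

Yes

Hamilton's rule: the trait is favored when the sum of r·B over every recipient exceeds the actor's cost C.
r to a great-grandoffspring = 1/8 (three parent–offspring links: r = (1/2)^3 = 1/8).
r to a half-niece or half-nephew = 0.125 (half-aunt/uncle↔niece/nephew: one path of length 3: r = (1/2)^3 = 1/8).
r to a half-sibling = 1/4 (half-sibs share one parent — one path of length 2: r = (1/2)^2 = 1/4).
r to a full sibling = 0.5 (full sibs share both parents — two paths of length 2: r = 2·(1/2)^2 = 1/2).
Summing one r·B term per recipient: 2·0.125·0.158 + 1·0.125·0.23 + 1·0.25·0.389 + 2·0.5·0.345 = 0.5105.
0.5105 > 0.15: the indirect benefit exceeds the cost.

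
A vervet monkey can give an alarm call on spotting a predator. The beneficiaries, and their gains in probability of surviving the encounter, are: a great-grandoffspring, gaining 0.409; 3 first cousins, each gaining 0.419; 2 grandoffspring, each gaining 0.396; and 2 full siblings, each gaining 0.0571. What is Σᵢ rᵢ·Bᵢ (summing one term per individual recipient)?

0.46335

r to a great-grandoffspring = 1/8 (three parent–offspring links: r = (1/2)^3 = 1/8).
r to a first cousin = 1/8 (first cousins share one grandparent pair — two paths of length 4: r = 2·(1/2)^4 = 1/8).
r to a grandoffspring = 1/4 (two parent–offspring links: r = (1/2)^2 = 1/4).
r to a full sibling = 1/2 (full sibs share both parents — two paths of length 2: r = 2·(1/2)^2 = 1/2).
Summing one r·B term per recipient: 1·0.125·0.409 + 3·0.125·0.419 + 2·0.25·0.396 + 2·0.5·0.0571 = 0.46335.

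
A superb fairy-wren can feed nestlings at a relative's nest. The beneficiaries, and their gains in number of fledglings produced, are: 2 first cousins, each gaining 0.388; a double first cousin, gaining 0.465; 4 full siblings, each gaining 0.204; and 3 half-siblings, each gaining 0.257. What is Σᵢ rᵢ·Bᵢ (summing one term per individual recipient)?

r to a first cousin = 0.125 (first cousins share one grandparent pair — two paths of length 4: r = 2·(1/2)^4 = 1/8).
r to a double first cousin = 1/4 (double first cousins share both grandparent pairs — four paths of length 4: r = 4·(1/2)^4 = 1/4).
r to a full sibling = 0.5 (full sibs share both parents — two paths of length 2: r = 2·(1/2)^2 = 1/2).
r to a half-sibling = 1/4 (half-sibs share one parent — one path of length 2: r = (1/2)^2 = 1/4).
Summing one r·B term per recipient: 2·0.125·0.388 + 1·0.25·0.465 + 4·0.5·0.204 + 3·0.25·0.257 = 0.814.

0.814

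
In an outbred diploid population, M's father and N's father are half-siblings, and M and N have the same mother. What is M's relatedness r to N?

0.3125

Wright's path rule: contributions from independent ancestry routes add.
M and N are related in two ways: half first cousins through their fathers (r = 1/16) and half-sibs through their shared mother (r = 1/4).
r = 1/16 + 1/4 = 0.3125.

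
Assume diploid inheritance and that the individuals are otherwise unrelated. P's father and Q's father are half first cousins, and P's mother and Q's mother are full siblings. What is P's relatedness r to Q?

0.140625

Wright's path rule: contributions from independent ancestry routes add.
P and Q are related in two ways: half second cousins through their fathers (r = 1/64) and first cousins through their mothers (r = 1/8).
r = 1/64 + 1/8 = 0.140625.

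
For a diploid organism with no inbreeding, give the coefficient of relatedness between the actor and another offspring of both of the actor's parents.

Each parent–offspring link contributes a factor of 1/2, and independent paths through distinct common ancestors add.
Full sibs share both parents — two paths of length 2: r = 2·(1/2)^2 = 1/2.

0.5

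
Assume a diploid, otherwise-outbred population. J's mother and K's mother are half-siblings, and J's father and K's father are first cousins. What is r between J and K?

With two independent routes of shared ancestry, r is the sum of the two contributions.
J and K are related in two ways: half first cousins through their mothers (r = 1/16) and second cousins through their fathers (r = 1/32).
r = 1/16 + 1/32 = 0.09375.

0.09375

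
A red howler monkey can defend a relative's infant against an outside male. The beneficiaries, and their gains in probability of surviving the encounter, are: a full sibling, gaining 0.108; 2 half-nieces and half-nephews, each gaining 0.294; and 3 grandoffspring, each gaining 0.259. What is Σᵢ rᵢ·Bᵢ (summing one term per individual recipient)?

0.32175

r to a full sibling = 1/2 (full sibs share both parents — two paths of length 2: r = 2·(1/2)^2 = 1/2).
r to a half-niece or half-nephew = 0.125 (half-aunt/uncle↔niece/nephew: one path of length 3: r = (1/2)^3 = 1/8).
r to a grandoffspring = 0.25 (two parent–offspring links: r = (1/2)^2 = 1/4).
Summing one r·B term per recipient: 1·0.5·0.108 + 2·0.125·0.294 + 3·0.25·0.259 = 0.32175.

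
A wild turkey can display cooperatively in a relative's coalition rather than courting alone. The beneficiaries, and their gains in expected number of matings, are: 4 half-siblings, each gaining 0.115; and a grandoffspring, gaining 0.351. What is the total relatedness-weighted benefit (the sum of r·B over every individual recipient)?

r to a half-sibling = 1/4 (half-sibs share one parent — one path of length 2: r = (1/2)^2 = 1/4).
r to a grandoffspring = 1/4 (two parent–offspring links: r = (1/2)^2 = 1/4).
Summing one r·B term per recipient: 4·0.25·0.115 + 1·0.25·0.351 = 0.20275.

0.20275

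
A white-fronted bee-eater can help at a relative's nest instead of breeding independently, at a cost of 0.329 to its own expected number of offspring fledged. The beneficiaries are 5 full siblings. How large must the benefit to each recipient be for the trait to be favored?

r to a full sibling = 1/2 (full sibs share both parents — two paths of length 2: r = 2·(1/2)^2 = 1/2).
Hamilton's rule with n recipients of equal r: n·r·B > C, so B > C/(n·r) = 0.329/(5·0.5) = 0.1316.

0.1316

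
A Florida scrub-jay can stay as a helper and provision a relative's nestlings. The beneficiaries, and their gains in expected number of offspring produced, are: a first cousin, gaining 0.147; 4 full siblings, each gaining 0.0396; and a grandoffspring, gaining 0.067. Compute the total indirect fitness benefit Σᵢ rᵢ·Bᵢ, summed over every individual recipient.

0.114325

r to a first cousin = 0.125 (first cousins share one grandparent pair — two paths of length 4: r = 2·(1/2)^4 = 1/8).
r to a full sibling = 1/2 (full sibs share both parents — two paths of length 2: r = 2·(1/2)^2 = 1/2).
r to a grandoffspring = 1/4 (two parent–offspring links: r = (1/2)^2 = 1/4).
Summing one r·B term per recipient: 1·0.125·0.147 + 4·0.5·0.0396 + 1·0.25·0.067 = 0.114325.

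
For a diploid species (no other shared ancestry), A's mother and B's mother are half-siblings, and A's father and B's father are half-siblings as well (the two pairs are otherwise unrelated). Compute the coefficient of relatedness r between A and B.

Independent pedigree routes through distinct common ancestors add.
A and B are related in two ways: half first cousins through their mothers (r = 1/16) and half first cousins through their fathers (r = 1/16).
r = 1/16 + 1/16 = 0.125.

0.125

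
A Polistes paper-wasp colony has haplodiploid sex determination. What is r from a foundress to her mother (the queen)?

0.5

One meiotic link between diploid queen and diploid daughter: r = 1/2.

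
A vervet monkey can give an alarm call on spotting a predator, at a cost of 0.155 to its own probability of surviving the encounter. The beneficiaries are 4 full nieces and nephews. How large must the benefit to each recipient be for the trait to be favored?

0.155

r to a full niece or nephew = 0.25 (full aunt/uncle↔niece/nephew: two paths of length 3 through the shared grandparent pair: r = 2·(1/2)^3 = 1/4).
Hamilton's rule with n recipients of equal r: n·r·B > C, so B > C/(n·r) = 0.155/(4·0.25) = 0.155.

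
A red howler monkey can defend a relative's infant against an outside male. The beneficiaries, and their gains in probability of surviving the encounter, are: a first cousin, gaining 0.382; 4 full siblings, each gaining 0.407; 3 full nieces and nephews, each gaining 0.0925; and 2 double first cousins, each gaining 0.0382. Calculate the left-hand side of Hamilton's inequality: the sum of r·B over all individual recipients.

0.950225

r to a first cousin = 1/8 (first cousins share one grandparent pair — two paths of length 4: r = 2·(1/2)^4 = 1/8).
r to a full sibling = 1/2 (full sibs share both parents — two paths of length 2: r = 2·(1/2)^2 = 1/2).
r to a full niece or nephew = 1/4 (full aunt/uncle↔niece/nephew: two paths of length 3 through the shared grandparent pair: r = 2·(1/2)^3 = 1/4).
r to a double first cousin = 0.25 (double first cousins share both grandparent pairs — four paths of length 4: r = 4·(1/2)^4 = 1/4).
Summing one r·B term per recipient: 1·0.125·0.382 + 4·0.5·0.407 + 3·0.25·0.0925 + 2·0.25·0.0382 = 0.950225.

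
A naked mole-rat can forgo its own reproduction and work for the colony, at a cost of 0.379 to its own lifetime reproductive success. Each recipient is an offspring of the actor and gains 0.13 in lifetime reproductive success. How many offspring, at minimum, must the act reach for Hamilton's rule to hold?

6

r to an offspring = 0.5 (one parent–offspring link: r = (1/2)^1 = 1/2).
Hamilton's rule: n·r·B > C  ⇒  n > C/(r·B) = 0.379/(0.5·0.13) = 5.831.
The smallest integer exceeding 5.831 is 6.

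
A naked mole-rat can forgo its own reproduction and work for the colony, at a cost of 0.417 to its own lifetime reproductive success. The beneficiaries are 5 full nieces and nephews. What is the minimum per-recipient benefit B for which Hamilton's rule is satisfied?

r to a full niece or nephew = 1/4 (full aunt/uncle↔niece/nephew: two paths of length 3 through the shared grandparent pair: r = 2·(1/2)^3 = 1/4).
Hamilton's rule with n recipients of equal r: n·r·B > C, so B > C/(n·r) = 0.417/(5·0.25) = 0.3336.

0.3336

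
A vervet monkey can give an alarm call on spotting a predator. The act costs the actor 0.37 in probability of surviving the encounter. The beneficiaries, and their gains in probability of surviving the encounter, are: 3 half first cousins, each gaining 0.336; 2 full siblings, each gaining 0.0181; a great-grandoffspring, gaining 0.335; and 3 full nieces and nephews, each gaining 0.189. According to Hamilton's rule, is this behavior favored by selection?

No

Hamilton's rule: the trait is favored when the sum of r·B over every recipient exceeds the actor's cost C.
r to a half first cousin = 1/16 (half first cousins share one grandparent — one path of length 4: r = (1/2)^4 = 1/16).
r to a full sibling = 0.5 (full sibs share both parents — two paths of length 2: r = 2·(1/2)^2 = 1/2).
r to a great-grandoffspring = 0.125 (three parent–offspring links: r = (1/2)^3 = 1/8).
r to a full niece or nephew = 1/4 (full aunt/uncle↔niece/nephew: two paths of length 3 through the shared grandparent pair: r = 2·(1/2)^3 = 1/4).
Summing one r·B term per recipient: 3·0.0625·0.336 + 2·0.5·0.0181 + 1·0.125·0.335 + 3·0.25·0.189 = 0.264725.
0.264725 < 0.37: the indirect benefit is less than the cost.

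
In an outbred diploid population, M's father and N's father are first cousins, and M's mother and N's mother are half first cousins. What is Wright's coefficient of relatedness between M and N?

With two independent routes of shared ancestry, r is the sum of the two contributions.
M and N are related in two ways: second cousins through their fathers (r = 1/32) and half second cousins through their mothers (r = 1/64).
r = 1/32 + 1/64 = 0.046875.

0.046875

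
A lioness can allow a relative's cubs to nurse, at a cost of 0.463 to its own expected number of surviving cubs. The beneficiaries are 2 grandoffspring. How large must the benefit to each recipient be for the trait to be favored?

r to a grandoffspring = 0.25 (two parent–offspring links: r = (1/2)^2 = 1/4).
Hamilton's rule with n recipients of equal r: n·r·B > C, so B > C/(n·r) = 0.463/(2·0.25) = 0.926.

0.926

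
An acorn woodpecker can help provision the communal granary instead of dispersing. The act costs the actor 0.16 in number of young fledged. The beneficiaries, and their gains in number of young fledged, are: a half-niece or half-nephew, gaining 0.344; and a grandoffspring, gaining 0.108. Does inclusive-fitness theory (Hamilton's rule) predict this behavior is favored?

Hamilton's rule: the trait is favored when the sum of r·B over every recipient exceeds the actor's cost C.
r to a half-niece or half-nephew = 1/8 (half-aunt/uncle↔niece/nephew: one path of length 3: r = (1/2)^3 = 1/8).
r to a grandoffspring = 0.25 (two parent–offspring links: r = (1/2)^2 = 1/4).
Summing one r·B term per recipient: 1·0.125·0.344 + 1·0.25·0.108 = 0.07.
0.07 < 0.16: the indirect benefit is less than the cost.

No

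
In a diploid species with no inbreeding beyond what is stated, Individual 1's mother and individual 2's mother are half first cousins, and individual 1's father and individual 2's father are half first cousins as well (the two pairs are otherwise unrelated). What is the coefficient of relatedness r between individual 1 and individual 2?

Wright's path rule: contributions from independent ancestry routes add.
Individual 1 and individual 2 are related in two ways: half second cousins through their mothers (r = 1/64) and half second cousins through their fathers (r = 1/64).
r = 1/64 + 1/64 = 0.03125.

0.03125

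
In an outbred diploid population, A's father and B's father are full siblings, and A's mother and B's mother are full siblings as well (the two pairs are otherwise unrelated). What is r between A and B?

0.25

With two independent routes of shared ancestry, r is the sum of the two contributions.
A and B are related in two ways: first cousins through their fathers (r = 1/8) and first cousins through their mothers (r = 1/8) — i.e. double first cousins.
r = 1/8 + 1/8 = 0.25.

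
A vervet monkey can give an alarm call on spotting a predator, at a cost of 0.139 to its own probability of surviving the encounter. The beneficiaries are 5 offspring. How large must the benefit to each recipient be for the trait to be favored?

r to an offspring = 1/2 (one parent–offspring link: r = (1/2)^1 = 1/2).
Hamilton's rule with n recipients of equal r: n·r·B > C, so B > C/(n·r) = 0.139/(5·0.5) = 0.0556.

0.0556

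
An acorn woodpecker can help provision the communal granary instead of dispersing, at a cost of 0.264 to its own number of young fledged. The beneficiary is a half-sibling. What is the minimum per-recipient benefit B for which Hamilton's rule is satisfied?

1.056

r to a half-sibling = 1/4 (half-sibs share one parent — one path of length 2: r = (1/2)^2 = 1/4).
Hamilton's rule with n recipients of equal r: n·r·B > C, so B > C/(n·r) = 0.264/(1·0.25) = 1.056.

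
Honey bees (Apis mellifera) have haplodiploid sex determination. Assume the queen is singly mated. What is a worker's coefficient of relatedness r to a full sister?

0.75

Haplodiploid full sisters inherit their father's entire haploid genome identically (contributing 1/2) and on average half of their mother's contribution (1/2 · 1/2 = 1/4); r = 1/2 + 1/4 = 3/4.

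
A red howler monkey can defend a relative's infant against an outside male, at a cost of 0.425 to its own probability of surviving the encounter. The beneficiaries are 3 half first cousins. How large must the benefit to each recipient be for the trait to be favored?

r to a half first cousin = 0.0625 (half first cousins share one grandparent — one path of length 4: r = (1/2)^4 = 1/16).
Hamilton's rule with n recipients of equal r: n·r·B > C, so B > C/(n·r) = 0.425/(3·0.0625) = 2.2667.

2.2667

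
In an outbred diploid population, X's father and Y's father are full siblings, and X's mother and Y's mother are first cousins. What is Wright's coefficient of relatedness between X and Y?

Wright's path rule: contributions from independent ancestry routes add.
X and Y are related in two ways: first cousins through their fathers (r = 1/8) and second cousins through their mothers (r = 1/32).
r = 1/8 + 1/32 = 5/32 = 0.15625.

0.15625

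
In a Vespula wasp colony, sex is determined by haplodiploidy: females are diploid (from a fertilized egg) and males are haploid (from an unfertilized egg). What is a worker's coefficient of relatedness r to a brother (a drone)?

0.25

Her haploid brother carries none of their father's genes and a random half of their mother's genome; that half matches the maternal half of her own genome with probability 1/2: r = 1/2 · 1/2 = 1/4.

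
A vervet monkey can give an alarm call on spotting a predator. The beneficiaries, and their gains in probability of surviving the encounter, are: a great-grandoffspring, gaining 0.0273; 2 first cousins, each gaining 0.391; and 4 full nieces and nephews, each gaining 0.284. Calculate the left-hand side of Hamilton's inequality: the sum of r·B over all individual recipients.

0.3851625

r to a great-grandoffspring = 0.125 (three parent–offspring links: r = (1/2)^3 = 1/8).
r to a first cousin = 0.125 (first cousins share one grandparent pair — two paths of length 4: r = 2·(1/2)^4 = 1/8).
r to a full niece or nephew = 0.25 (full aunt/uncle↔niece/nephew: two paths of length 3 through the shared grandparent pair: r = 2·(1/2)^3 = 1/4).
Summing one r·B term per recipient: 1·0.125·0.0273 + 2·0.125·0.391 + 4·0.25·0.284 = 0.3851625.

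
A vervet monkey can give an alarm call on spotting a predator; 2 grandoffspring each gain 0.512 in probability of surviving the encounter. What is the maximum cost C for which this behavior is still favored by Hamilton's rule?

r to a grandoffspring = 0.25 (two parent–offspring links: r = (1/2)^2 = 1/4).
Hamilton's rule: n·r·B > C, so the trait is favored while C < n·r·B = 2·0.25·0.512 = 0.256.

0.256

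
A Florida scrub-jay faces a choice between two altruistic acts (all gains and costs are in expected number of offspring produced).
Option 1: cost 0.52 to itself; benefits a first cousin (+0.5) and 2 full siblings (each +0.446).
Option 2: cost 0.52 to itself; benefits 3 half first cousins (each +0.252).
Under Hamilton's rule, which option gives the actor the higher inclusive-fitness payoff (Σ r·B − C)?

Option 1: r to a first cousin = 0.125.
Option 1: r to a full sibling = 0.5.
Option 1: Σ r·B − C = (1·0.125·0.5 + 2·0.5·0.446) − 0.52 = -0.0115.
Option 2: r to a half first cousin = 0.0625.
Option 2: Σ r·B − C = (3·0.0625·0.252) − 0.52 = -0.47275.
Option 1 has the higher net inclusive-fitness payoff.

Option 1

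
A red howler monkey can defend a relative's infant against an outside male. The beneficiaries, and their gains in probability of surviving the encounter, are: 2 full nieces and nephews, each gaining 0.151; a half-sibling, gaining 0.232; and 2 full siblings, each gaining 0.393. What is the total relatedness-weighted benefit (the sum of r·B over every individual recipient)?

r to a full niece or nephew = 1/4 (full aunt/uncle↔niece/nephew: two paths of length 3 through the shared grandparent pair: r = 2·(1/2)^3 = 1/4).
r to a half-sibling = 0.25 (half-sibs share one parent — one path of length 2: r = (1/2)^2 = 1/4).
r to a full sibling = 0.5 (full sibs share both parents — two paths of length 2: r = 2·(1/2)^2 = 1/2).
Summing one r·B term per recipient: 2·0.25·0.151 + 1·0.25·0.232 + 2·0.5·0.393 = 0.5265.

0.5265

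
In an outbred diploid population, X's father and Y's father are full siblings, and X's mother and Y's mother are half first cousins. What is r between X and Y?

0.140625

Relatedness sums over independent paths through distinct common ancestors.
X and Y are related in two ways: first cousins through their fathers (r = 1/8) and half second cousins through their mothers (r = 1/64).
r = 1/8 + 1/64 = 9/64 = 0.140625.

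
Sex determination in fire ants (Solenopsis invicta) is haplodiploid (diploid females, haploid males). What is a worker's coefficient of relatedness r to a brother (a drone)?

Her haploid brother carries none of their father's genes and a random half of their mother's genome; that half matches the maternal half of her own genome with probability 1/2: r = 1/2 · 1/2 = 1/4.

0.25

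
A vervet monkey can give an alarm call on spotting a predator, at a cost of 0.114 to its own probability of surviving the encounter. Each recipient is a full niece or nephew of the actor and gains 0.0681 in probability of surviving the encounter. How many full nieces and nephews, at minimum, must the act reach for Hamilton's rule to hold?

r to a full niece or nephew = 1/4 (full aunt/uncle↔niece/nephew: two paths of length 3 through the shared grandparent pair: r = 2·(1/2)^3 = 1/4).
Hamilton's rule: n·r·B > C  ⇒  n > C/(r·B) = 0.114/(0.25·0.0681) = 6.696.
The smallest integer exceeding 6.696 is 7.

7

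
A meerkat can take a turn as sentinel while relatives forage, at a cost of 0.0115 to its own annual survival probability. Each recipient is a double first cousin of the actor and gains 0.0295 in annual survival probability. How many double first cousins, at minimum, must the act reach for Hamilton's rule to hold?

2

r to a double first cousin = 0.25 (double first cousins share both grandparent pairs — four paths of length 4: r = 4·(1/2)^4 = 1/4).
Hamilton's rule: n·r·B > C  ⇒  n > C/(r·B) = 0.0115/(0.25·0.0295) = 1.559.
The smallest integer exceeding 1.559 is 2.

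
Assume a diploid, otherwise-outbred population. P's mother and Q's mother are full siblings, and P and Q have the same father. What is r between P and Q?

Wright's path rule: contributions from independent ancestry routes add.
P and Q are related in two ways: first cousins through their mothers (r = 1/8) and half-sibs through their shared father (r = 1/4).
r = 1/8 + 1/4 = 0.375.

0.375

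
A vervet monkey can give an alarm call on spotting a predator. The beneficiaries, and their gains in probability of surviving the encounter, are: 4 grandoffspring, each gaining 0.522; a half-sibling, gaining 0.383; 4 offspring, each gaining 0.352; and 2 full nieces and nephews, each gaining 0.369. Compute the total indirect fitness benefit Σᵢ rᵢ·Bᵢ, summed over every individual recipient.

r to a grandoffspring = 1/4 (two parent–offspring links: r = (1/2)^2 = 1/4).
r to a half-sibling = 1/4 (half-sibs share one parent — one path of length 2: r = (1/2)^2 = 1/4).
r to an offspring = 0.5 (one parent–offspring link: r = (1/2)^1 = 1/2).
r to a full niece or nephew = 1/4 (full aunt/uncle↔niece/nephew: two paths of length 3 through the shared grandparent pair: r = 2·(1/2)^3 = 1/4).
Summing one r·B term per recipient: 4·0.25·0.522 + 1·0.25·0.383 + 4·0.5·0.352 + 2·0.25·0.369 = 1.50625.

1.50625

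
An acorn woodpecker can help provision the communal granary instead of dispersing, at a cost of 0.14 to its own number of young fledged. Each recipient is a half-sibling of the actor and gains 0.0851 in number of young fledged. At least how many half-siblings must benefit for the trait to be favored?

7

r to a half-sibling = 1/4 (half-sibs share one parent — one path of length 2: r = (1/2)^2 = 1/4).
Hamilton's rule: n·r·B > C  ⇒  n > C/(r·B) = 0.14/(0.25·0.0851) = 6.58.
The smallest integer exceeding 6.58 is 7.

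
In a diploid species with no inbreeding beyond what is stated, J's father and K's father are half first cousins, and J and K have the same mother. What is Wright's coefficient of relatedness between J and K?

0.265625

With two independent routes of shared ancestry, r is the sum of the two contributions.
J and K are related in two ways: half second cousins through their fathers (r = 1/64) and half-sibs through their shared mother (r = 1/4).
r = 1/64 + 1/4 = 0.265625.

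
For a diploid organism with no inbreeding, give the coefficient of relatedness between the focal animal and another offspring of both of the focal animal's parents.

0.5

Each parent–offspring link contributes a factor of 1/2, and independent paths through distinct common ancestors add.
Full sibs share both parents — two paths of length 2: r = 2·(1/2)^2 = 1/2.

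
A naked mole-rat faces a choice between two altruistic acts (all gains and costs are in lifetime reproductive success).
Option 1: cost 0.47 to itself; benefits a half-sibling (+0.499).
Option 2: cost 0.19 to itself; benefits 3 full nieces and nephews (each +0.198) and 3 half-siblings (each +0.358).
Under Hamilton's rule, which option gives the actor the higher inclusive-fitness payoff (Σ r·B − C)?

Option 2

Option 1: r to a half-sibling = 0.25.
Option 1: Σ r·B − C = (1·0.25·0.499) − 0.47 = -0.34525.
Option 2: r to a full niece or nephew = 0.25.
Option 2: r to a half-sibling = 0.25.
Option 2: Σ r·B − C = (3·0.25·0.198 + 3·0.25·0.358) − 0.19 = 0.227.
Option 2 has the higher net inclusive-fitness payoff.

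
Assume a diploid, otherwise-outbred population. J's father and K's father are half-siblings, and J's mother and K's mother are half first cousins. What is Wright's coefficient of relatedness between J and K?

Independent pedigree routes through distinct common ancestors add.
J and K are related in two ways: half first cousins through their fathers (r = 1/16) and half second cousins through their mothers (r = 1/64).
r = 1/16 + 1/64 = 5/64 = 0.078125.

0.078125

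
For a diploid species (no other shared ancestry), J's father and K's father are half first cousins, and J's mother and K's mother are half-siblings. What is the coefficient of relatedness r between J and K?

0.078125

With two independent routes of shared ancestry, r is the sum of the two contributions.
J and K are related in two ways: half second cousins through their fathers (r = 1/64) and half first cousins through their mothers (r = 1/16).
r = 1/64 + 1/16 = 0.078125.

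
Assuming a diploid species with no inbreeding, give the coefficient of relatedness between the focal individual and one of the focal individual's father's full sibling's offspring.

Each parent–offspring link contributes a factor of 1/2, and independent paths through distinct common ancestors add.
First cousins share one grandparent pair — two paths of length 4: r = 2·(1/2)^4 = 1/8.

0.125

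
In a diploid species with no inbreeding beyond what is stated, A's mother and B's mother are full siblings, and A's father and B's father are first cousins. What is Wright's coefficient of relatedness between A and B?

With two independent routes of shared ancestry, r is the sum of the two contributions.
A and B are related in two ways: first cousins through their mothers (r = 1/8) and second cousins through their fathers (r = 1/32).
r = 1/8 + 1/32 = 5/32 = 0.15625.

0.15625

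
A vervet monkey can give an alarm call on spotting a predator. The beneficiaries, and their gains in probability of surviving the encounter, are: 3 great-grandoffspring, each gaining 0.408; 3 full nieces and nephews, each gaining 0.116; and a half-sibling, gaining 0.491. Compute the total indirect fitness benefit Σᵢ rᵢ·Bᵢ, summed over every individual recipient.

0.36275

r to a great-grandoffspring = 1/8 (three parent–offspring links: r = (1/2)^3 = 1/8).
r to a full niece or nephew = 0.25 (full aunt/uncle↔niece/nephew: two paths of length 3 through the shared grandparent pair: r = 2·(1/2)^3 = 1/4).
r to a half-sibling = 0.25 (half-sibs share one parent — one path of length 2: r = (1/2)^2 = 1/4).
Summing one r·B term per recipient: 3·0.125·0.408 + 3·0.25·0.116 + 1·0.25·0.491 = 0.36275.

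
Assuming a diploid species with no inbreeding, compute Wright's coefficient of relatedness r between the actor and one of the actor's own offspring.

Each parent–offspring link contributes a factor of 1/2, and independent paths through distinct common ancestors add.
One parent–offspring link: r = (1/2)^1 = 1/2.

0.5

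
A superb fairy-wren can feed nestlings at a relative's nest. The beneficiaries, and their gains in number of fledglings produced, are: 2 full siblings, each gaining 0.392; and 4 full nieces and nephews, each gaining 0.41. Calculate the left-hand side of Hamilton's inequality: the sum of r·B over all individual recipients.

0.802

r to a full sibling = 0.5 (full sibs share both parents — two paths of length 2: r = 2·(1/2)^2 = 1/2).
r to a full niece or nephew = 0.25 (full aunt/uncle↔niece/nephew: two paths of length 3 through the shared grandparent pair: r = 2·(1/2)^3 = 1/4).
Summing one r·B term per recipient: 2·0.5·0.392 + 4·0.25·0.41 = 0.802.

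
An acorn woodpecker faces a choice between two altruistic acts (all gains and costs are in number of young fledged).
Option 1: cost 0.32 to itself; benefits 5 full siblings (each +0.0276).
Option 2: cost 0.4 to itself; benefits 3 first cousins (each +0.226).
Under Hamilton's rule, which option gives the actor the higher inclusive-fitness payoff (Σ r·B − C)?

Option 1: r to a full sibling = 0.5.
Option 1: Σ r·B − C = (5·0.5·0.0276) − 0.32 = -0.251.
Option 2: r to a first cousin = 0.125.
Option 2: Σ r·B − C = (3·0.125·0.226) − 0.4 = -0.31525.
Option 1 has the higher net inclusive-fitness payoff.

Option 1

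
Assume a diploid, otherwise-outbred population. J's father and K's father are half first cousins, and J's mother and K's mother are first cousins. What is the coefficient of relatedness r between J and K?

0.046875

Relatedness sums over independent paths through distinct common ancestors.
J and K are related in two ways: half second cousins through their fathers (r = 1/64) and second cousins through their mothers (r = 1/32).
r = 1/64 + 1/32 = 0.046875.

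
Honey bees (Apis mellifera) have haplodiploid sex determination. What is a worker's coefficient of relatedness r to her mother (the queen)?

One meiotic link between diploid queen and diploid daughter: r = 1/2.

0.5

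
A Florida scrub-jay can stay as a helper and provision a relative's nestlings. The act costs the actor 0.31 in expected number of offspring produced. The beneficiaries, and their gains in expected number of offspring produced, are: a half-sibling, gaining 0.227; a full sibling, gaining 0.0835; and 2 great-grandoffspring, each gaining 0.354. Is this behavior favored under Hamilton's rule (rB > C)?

No

Hamilton's rule: the trait is favored when the sum of r·B over every recipient exceeds the actor's cost C.
r to a half-sibling = 0.25 (half-sibs share one parent — one path of length 2: r = (1/2)^2 = 1/4).
r to a full sibling = 0.5 (full sibs share both parents — two paths of length 2: r = 2·(1/2)^2 = 1/2).
r to a great-grandoffspring = 1/8 (three parent–offspring links: r = (1/2)^3 = 1/8).
Summing one r·B term per recipient: 1·0.25·0.227 + 1·0.5·0.0835 + 2·0.125·0.354 = 0.187.
0.187 < 0.31: the indirect benefit is less than the cost.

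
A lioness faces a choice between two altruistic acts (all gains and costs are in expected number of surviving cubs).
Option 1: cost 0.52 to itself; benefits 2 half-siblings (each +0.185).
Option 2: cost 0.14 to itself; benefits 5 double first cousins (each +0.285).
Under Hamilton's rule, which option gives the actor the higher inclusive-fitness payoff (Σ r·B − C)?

Option 1: r to a half-sibling = 0.25.
Option 1: Σ r·B − C = (2·0.25·0.185) − 0.52 = -0.4275.
Option 2: r to a double first cousin = 0.25.
Option 2: Σ r·B − C = (5·0.25·0.285) − 0.14 = 0.21625.
Option 2 has the higher net inclusive-fitness payoff.

Option 2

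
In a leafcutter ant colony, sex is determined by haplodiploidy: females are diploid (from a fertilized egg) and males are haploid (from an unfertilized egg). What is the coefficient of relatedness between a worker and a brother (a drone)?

0.25

Her haploid brother carries none of their father's genes and a random half of their mother's genome; that half matches the maternal half of her own genome with probability 1/2: r = 1/2 · 1/2 = 1/4.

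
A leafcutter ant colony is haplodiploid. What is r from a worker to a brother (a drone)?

Her haploid brother carries none of their father's genes and a random half of their mother's genome; that half matches the maternal half of her own genome with probability 1/2: r = 1/2 · 1/2 = 1/4.

0.25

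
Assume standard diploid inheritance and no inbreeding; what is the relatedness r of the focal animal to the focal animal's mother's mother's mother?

Each parent–offspring link contributes a factor of 1/2, and independent paths through distinct common ancestors add.
Three parent–offspring links: r = (1/2)^3 = 1/8.

0.125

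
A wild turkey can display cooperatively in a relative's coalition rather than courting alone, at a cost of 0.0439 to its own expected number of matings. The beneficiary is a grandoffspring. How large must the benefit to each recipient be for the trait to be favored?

r to a grandoffspring = 1/4 (two parent–offspring links: r = (1/2)^2 = 1/4).
Hamilton's rule with n recipients of equal r: n·r·B > C, so B > C/(n·r) = 0.0439/(1·0.25) = 0.1756.

0.1756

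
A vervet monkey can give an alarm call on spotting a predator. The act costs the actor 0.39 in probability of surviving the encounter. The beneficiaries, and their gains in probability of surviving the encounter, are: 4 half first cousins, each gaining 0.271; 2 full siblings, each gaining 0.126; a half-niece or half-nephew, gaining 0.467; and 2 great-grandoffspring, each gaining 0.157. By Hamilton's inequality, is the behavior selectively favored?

Hamilton's rule: the trait is favored when the sum of r·B over every recipient exceeds the actor's cost C.
r to a half first cousin = 0.0625 (half first cousins share one grandparent — one path of length 4: r = (1/2)^4 = 1/16).
r to a full sibling = 1/2 (full sibs share both parents — two paths of length 2: r = 2·(1/2)^2 = 1/2).
r to a half-niece or half-nephew = 0.125 (half-aunt/uncle↔niece/nephew: one path of length 3: r = (1/2)^3 = 1/8).
r to a great-grandoffspring = 0.125 (three parent–offspring links: r = (1/2)^3 = 1/8).
Summing one r·B term per recipient: 4·0.0625·0.271 + 2·0.5·0.126 + 1·0.125·0.467 + 2·0.125·0.157 = 0.291375.
0.291375 < 0.39: the indirect benefit is less than the cost.

No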